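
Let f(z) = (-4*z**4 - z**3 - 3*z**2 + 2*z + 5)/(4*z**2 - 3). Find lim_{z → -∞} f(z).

The numerator has higher degree (4 > 2); the quotient behaves like (-4/(4))·z^2 for large |z|.
As z → −∞ this diverges to -∞.

-∞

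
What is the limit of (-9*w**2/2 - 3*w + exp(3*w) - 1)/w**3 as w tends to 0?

9/2

Direct substitution gives 0/0.
Apply L'Hôpital: lim (-9*w + 3*e^(3*w) - 3)/(3*w^2), still 0/0.
Apply L'Hôpital: lim (9*e^(3*w) - 9)/(6*w), still 0/0.
After 3 applications of L'Hôpital's rule the quotient is (27*e^(3*w))/(6); substituting w = 0 gives 9/2.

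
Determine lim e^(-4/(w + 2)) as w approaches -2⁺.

0

As w → -2⁺, -4/(w + 2) → −∞, so e^(-4/(w + 2)) → 0.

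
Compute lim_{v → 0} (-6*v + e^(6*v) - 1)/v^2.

18

Direct substitution gives 0/0.
Apply L'Hôpital: lim (6*e^(6*v) - 6)/(2*v), still 0/0.
After 2 applications of L'Hôpital's rule the quotient is (36*e^(6*v))/(2); substituting v = 0 gives 18.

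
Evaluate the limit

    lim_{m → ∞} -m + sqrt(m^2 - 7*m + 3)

-7/2

This has the form ∞ − ∞. Multiply and divide by the conjugate √(m^2 - 7*m + 3) + m.
That gives (-7m + 3) / (√(m^2 - 7*m + 3) + m).
Divide numerator and denominator by m: the limit is -7/(2·1) = -7/2.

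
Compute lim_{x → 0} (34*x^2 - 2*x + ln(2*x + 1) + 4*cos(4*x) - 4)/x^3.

Substitution gives 0/0; apply L'Hôpital's rule 3 times.
After differentiating numerator and denominator 3 times the quotient is (256*sin(4*x) + 16/(2*x + 1)^3)/(6); at x = 0 this is 8/3.

8/3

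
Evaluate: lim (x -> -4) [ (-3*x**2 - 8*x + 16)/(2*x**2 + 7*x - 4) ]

-16/9

Direct substitution gives 0/0, so factor. Both numerator and denominator have (x + 4) as a factor.
After cancelling, the expression reduces to (4 - 3*x)/(2*x - 1).
Substituting x = -4 gives -16/9.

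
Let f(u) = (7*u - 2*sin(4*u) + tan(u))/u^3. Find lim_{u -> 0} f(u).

Substitution gives 0/0; apply L'Hôpital's rule 3 times.
After differentiating numerator and denominator 3 times the quotient is (128*cos(4*u) + 6*tan(u)^4 + 8*tan(u)^2 + 2)/(6); at u = 0 this is 65/3.

65/3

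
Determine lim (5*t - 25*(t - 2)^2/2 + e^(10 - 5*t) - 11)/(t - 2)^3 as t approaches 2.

-125/6

Direct substitution gives 0/0.
Apply L'Hôpital: lim (-25*t - 5*e^(10 - 5*t) + 55)/(3*(t - 2)^2), still 0/0.
Apply L'Hôpital: lim (25*e^(10 - 5*t) - 25)/(6*t - 12), still 0/0.
After 3 applications of L'Hôpital's rule the quotient is (-125*e^(10 - 5*t))/(6); substituting t = 2 gives -125/6.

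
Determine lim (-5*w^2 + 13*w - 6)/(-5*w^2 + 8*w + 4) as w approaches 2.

7/12

Direct substitution gives 0/0, so factor. Both numerator and denominator have (w - 2) as a factor.
After cancelling, the expression reduces to (3 - 5*w)/(-5*w - 2).
Substituting w = 2 gives 7/12.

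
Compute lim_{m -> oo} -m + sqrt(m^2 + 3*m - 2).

This has the form ∞ − ∞. Multiply and divide by the conjugate √(m^2 + 3*m - 2) + m.
That gives (3m - 2) / (√(m^2 + 3*m - 2) + m).
Divide numerator and denominator by m: the limit is 3/(2·1) = 3/2.

3/2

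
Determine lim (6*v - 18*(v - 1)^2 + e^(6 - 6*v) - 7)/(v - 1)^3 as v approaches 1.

Direct substitution gives 0/0.
Apply L'Hôpital: lim (-36*v - 6*e^(6 - 6*v) + 42)/(3*(v - 1)^2), still 0/0.
Apply L'Hôpital: lim (36*e^(6 - 6*v) - 36)/(6*v - 6), still 0/0.
After 3 applications of L'Hôpital's rule the quotient is (-216*e^(6 - 6*v))/(6); substituting v = 1 gives -36.

-36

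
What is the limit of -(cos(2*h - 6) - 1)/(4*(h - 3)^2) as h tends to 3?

1/2

Direct substitution gives 0/0.
Apply L'Hôpital: lim (-2*sin(2*h - 6))/(24 - 8*h), still 0/0.
After 2 applications of L'Hôpital's rule the quotient is (-4*cos(2*h - 6))/(-8); substituting h = 3 gives 1/2.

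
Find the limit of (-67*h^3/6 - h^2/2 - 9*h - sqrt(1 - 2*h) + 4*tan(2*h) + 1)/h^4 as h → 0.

5/8

Substitution gives 0/0 (the numerator vanishes to order 4).
Expand each term to order h^4: the coefficient of h^4 in −√(1 - 2h) is 5/8 and in 4·tan(2h) is 0.
Lower-order terms cancel with the polynomial part, so the numerator is (5/8)·h^4 + o(h^4), and the limit is (5/8)/(1) = 5/8.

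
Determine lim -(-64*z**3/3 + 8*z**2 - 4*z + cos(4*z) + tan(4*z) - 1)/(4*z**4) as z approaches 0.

Substitution gives 0/0 (the numerator vanishes to order 4).
Expand each term to order z^4: the coefficient of z^4 in tan(4z) is 0 and in cos(4z) is 32/3.
Lower-order terms cancel with the polynomial part, so the numerator is (32/3)·z^4 + o(z^4), and the limit is (32/3)/(-4) = -8/3.

-8/3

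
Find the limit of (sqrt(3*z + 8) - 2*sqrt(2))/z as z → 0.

A 0/0 form; rationalise with √(8 + 3z) + √8. This collapses the numerator to 3z, leaving 3/(√(8 + 3z) + √8) → 3/(2√8) = 3*√(2)/8.

3*√(2)/8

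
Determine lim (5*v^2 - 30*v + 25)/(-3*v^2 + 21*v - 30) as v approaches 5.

-20/9

At v = 5 both the top and bottom vanish — a removable singularity. Factoring out (v - 5) from each leaves (5*v - 5)/(6 - 3*v), which at v = 5 equals -20/9.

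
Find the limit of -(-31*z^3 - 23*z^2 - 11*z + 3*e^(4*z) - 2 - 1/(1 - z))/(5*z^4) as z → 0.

Substitution gives 0/0; apply L'Hôpital's rule 4 times.
After differentiating numerator and denominator 4 times the quotient is (768*e^(4*z) + 24/(z - 1)^5)/(-120); at z = 0 this is -31/5.

-31/5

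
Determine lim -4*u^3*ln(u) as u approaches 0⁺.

This is a 0·(−∞) form. Rewrite as -4·ln(u) / u^(−3) and apply L'Hôpital:
the derivative quotient is -4·(1/u) / (−3·u^(−4)) = (4/3)·u^3 → 0.

0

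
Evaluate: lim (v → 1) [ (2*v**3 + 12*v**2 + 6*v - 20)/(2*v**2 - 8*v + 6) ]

At v = 1 both the top and bottom vanish — a removable singularity. Factoring out (v - 1) from each leaves (2*v^2 + 14*v + 20)/(2*v - 6), which at v = 1 equals -9.

-9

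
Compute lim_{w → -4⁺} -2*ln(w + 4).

As w → -4⁺, w + 4 → 0⁺ and ln(w + 4) → −∞.
Multiplying by -2 gives ∞.

∞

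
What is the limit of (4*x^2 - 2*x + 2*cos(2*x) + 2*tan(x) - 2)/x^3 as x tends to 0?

2/3

Substitution gives 0/0 (the numerator vanishes to order 3).
Expand each term to order x^3: the coefficient of x^3 in 2·tan(x) is 2/3 and in 2·cos(2x) is 0.
Lower-order terms cancel with the polynomial part, so the numerator is (2/3)·x^3 + o(x^3), and the limit is (2/3)/(1) = 2/3.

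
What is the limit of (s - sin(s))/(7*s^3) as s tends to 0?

Direct substitution gives 0/0.
Apply L'Hôpital: lim (1 - cos(s))/(21*s^2), still 0/0.
Apply L'Hôpital: lim (sin(s))/(42*s), still 0/0.
After 3 applications of L'Hôpital's rule the quotient is (cos(s))/(42); substituting s = 0 gives 1/42.

1/42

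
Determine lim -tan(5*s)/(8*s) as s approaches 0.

-5/8

Substitution gives 0/0.
Since tan(u)/u → 1 as u → 0, tan(5s)/(5s) → 1 and the limit is 5/(-8) = -5/8.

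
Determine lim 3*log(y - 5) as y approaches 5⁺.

-∞

As y → 5⁺, y - 5 → 0⁺ and ln(y - 5) → −∞.
Multiplying by 3 gives -∞.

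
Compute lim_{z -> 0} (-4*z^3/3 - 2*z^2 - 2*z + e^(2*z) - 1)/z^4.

Direct substitution gives 0/0.
Apply L'Hôpital: lim (-4*z^2 - 4*z + 2*e^(2*z) - 2)/(4*z^3), still 0/0.
Apply L'Hôpital: lim (-8*z + 4*e^(2*z) - 4)/(12*z^2), still 0/0.
Apply L'Hôpital: lim (8*e^(2*z) - 8)/(24*z), still 0/0.
After 4 applications of L'Hôpital's rule the quotient is (16*e^(2*z))/(24); substituting z = 0 gives 2/3.

2/3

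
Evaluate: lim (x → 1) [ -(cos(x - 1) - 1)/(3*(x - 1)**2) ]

1/6

Direct substitution gives 0/0.
Apply L'Hôpital: lim (-sin(x - 1))/(6 - 6*x), still 0/0.
After 2 applications of L'Hôpital's rule the quotient is (-cos(x - 1))/(-6); substituting x = 1 gives 1/6.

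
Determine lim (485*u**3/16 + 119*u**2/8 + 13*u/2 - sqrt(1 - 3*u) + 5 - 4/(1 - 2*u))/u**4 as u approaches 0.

-7787/128

Substitution gives 0/0; apply L'Hôpital's rule 4 times.
After differentiating numerator and denominator 4 times the quotient is (1536/(2*u - 1)^5 + 1215/(16*(1 - 3*u)^(7/2)))/(24); at u = 0 this is -7787/128.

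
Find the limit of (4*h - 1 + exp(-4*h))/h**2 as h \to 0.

8

Direct substitution gives 0/0.
Apply L'Hôpital: lim (4 - 4*e^(-4*h))/(2*h), still 0/0.
After 2 applications of L'Hôpital's rule the quotient is (16*e^(-4*h))/(2); substituting h = 0 gives 8.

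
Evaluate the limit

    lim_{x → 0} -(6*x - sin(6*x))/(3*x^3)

Direct substitution gives 0/0.
Apply L'Hôpital: lim (6 - 6*cos(6*x))/(-9*x^2), still 0/0.
Apply L'Hôpital: lim (36*sin(6*x))/(-18*x), still 0/0.
After 3 applications of L'Hôpital's rule the quotient is (216*cos(6*x))/(-18); substituting x = 0 gives -12.

-12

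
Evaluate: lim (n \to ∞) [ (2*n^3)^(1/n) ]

1

Base → ∞ and exponent → 0: an ∞^0 form.
Take logs: (1/n)·ln(2·n^3) = (ln 2 + 3·ln n)/n → 0.
So the limit is e^0 = 1.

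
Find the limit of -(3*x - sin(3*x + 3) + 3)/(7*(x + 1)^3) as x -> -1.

-9/14

Direct substitution gives 0/0.
Apply L'Hôpital: lim (3 - 3*cos(3*x + 3))/(-21*(x + 1)^2), still 0/0.
Apply L'Hôpital: lim (9*sin(3*x + 3))/(-42*x - 42), still 0/0.
After 3 applications of L'Hôpital's rule the quotient is (27*cos(3*x + 3))/(-42); substituting x = -1 gives -9/14.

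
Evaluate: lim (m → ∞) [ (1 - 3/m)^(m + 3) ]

e^(-3)

Let L be the limit and take ln: ln L = lim (m + 3)·ln(1 - 3/m) = lim (m + 3)·(-3/m + O(1/m²)) = -3.
Hence L = e^(-3).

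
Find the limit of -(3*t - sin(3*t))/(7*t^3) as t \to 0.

-9/14

Direct substitution gives 0/0.
Apply L'Hôpital: lim (3 - 3*cos(3*t))/(-21*t^2), still 0/0.
Apply L'Hôpital: lim (9*sin(3*t))/(-42*t), still 0/0.
After 3 applications of L'Hôpital's rule the quotient is (27*cos(3*t))/(-42); substituting t = 0 gives -9/14.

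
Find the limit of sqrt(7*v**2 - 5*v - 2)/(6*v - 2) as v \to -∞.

For large |v|, √(7*v^2 - 5*v - 2) ≈ √7·|v| and the denominator ≈ 6v.
Since v → −∞, |v| = −v, giving −√7/(6) = -√(7)/6.

-√(7)/6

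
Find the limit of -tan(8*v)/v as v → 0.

-8

Substitution gives 0/0.
Since tan(u)/u → 1 as u → 0, tan(8v)/(8v) → 1 and the limit is 8/(-1) = -8.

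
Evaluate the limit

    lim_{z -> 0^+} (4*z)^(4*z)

Base → 0⁺ and exponent → 0⁺: a 0^0 form.
Take logs: 4z·ln(4z). This is 0·(−∞); rewriting as ln(4z)/(1/(4z)) and applying L'Hôpital gives 0.
Hence the limit is e^0 = 1.

1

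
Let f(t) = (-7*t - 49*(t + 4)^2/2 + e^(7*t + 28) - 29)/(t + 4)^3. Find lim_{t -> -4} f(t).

Direct substitution gives 0/0.
Apply L'Hôpital: lim (-49*t + 7*e^(7*t + 28) - 203)/(3*(t + 4)^2), still 0/0.
Apply L'Hôpital: lim (49*e^(7*t + 28) - 49)/(6*t + 24), still 0/0.
After 3 applications of L'Hôpital's rule the quotient is (343*e^(7*t + 28))/(6); substituting t = -4 gives 343/6.

343/6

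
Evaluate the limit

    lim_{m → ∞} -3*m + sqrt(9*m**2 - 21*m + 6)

-7/2

An ∞ − ∞ form. Rationalising with the conjugate, the difference becomes (-21m + 6) / (√(9*m^2 - 21*m + 6) + 3m).
For large m the denominator behaves like 2·3m, so the quotient tends to -21/6 = -7/2.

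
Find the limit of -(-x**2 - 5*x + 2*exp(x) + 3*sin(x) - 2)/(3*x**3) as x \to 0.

Substitution gives 0/0; apply L'Hôpital's rule 3 times.
After differentiating numerator and denominator 3 times the quotient is (2*e^(x) - 3*cos(x))/(-18); at x = 0 this is 1/18.

1/18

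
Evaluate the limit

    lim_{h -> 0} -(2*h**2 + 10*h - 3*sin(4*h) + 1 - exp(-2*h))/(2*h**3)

Substitution gives 0/0; apply L'Hôpital's rule 3 times.
After differentiating numerator and denominator 3 times the quotient is (192*cos(4*h) + 8*e^(-2*h))/(-12); at h = 0 this is -50/3.

-50/3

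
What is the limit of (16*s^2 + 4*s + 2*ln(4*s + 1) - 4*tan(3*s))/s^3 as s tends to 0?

Substitution gives 0/0 (the numerator vanishes to order 3).
Expand each term to order s^3: the coefficient of s^3 in -4·tan(3s) is -36 and in 2·ln(1 + 4s) is 128/3.
Lower-order terms cancel with the polynomial part, so the numerator is (20/3)·s^3 + o(s^3), and the limit is (20/3)/(1) = 20/3.

20/3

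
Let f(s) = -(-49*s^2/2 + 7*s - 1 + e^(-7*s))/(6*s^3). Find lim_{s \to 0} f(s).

343/36

Direct substitution gives 0/0.
Apply L'Hôpital: lim (-49*s + 7 - 7*e^(-7*s))/(-18*s^2), still 0/0.
Apply L'Hôpital: lim (-49 + 49*e^(-7*s))/(-36*s), still 0/0.
After 3 applications of L'Hôpital's rule the quotient is (-343*e^(-7*s))/(-36); substituting s = 0 gives 343/36.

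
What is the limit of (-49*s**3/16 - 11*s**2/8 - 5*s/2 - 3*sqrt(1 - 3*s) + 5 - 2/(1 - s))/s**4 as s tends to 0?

Substitution gives 0/0 (the numerator vanishes to order 4).
Expand each term to order s^4: the coefficient of s^4 in -2·1/(1 - s) is -2 and in -3·√(1 - 3s) is 1215/128.
Lower-order terms cancel with the polynomial part, so the numerator is (959/128)·s^4 + o(s^4), and the limit is (959/128)/(1) = 959/128.

959/128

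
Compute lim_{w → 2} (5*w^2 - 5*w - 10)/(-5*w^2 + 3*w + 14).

-15/17

Direct substitution gives 0/0, so factor. Both numerator and denominator have (w - 2) as a factor.
After cancelling, the expression reduces to (5*w + 5)/(-5*w - 7).
Substituting w = 2 gives -15/17.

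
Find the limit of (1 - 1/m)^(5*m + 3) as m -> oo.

e^(-5)

The base → 1 and the exponent → ∞: a 1^∞ form.
Take logarithms: (5m + 3)·ln(1 - 1/m). Since ln(1+u) ~ u for small u, this behaves like (5m)·(-1/m) → -5.
So the limit is e^(-5).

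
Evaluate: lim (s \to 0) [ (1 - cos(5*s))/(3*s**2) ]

25/6

Substitution gives 0/0.
Use (1 − cos u)/u² → 1/2 with u = 5s: the limit is 5²/(2·3) = 25/6.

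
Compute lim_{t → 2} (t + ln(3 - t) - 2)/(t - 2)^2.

Direct substitution gives 0/0.
Apply L'Hôpital: lim (1 - 1/(3 - t))/(2*t - 4), still 0/0.
After 2 applications of L'Hôpital's rule the quotient is (-1/(3 - t)^2)/(2); substituting t = 2 gives -1/2.

-1/2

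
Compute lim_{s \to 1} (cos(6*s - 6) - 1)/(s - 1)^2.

Direct substitution gives 0/0.
Apply L'Hôpital: lim (-6*sin(6*s - 6))/(2*s - 2), still 0/0.
After 2 applications of L'Hôpital's rule the quotient is (-36*cos(6*s - 6))/(2); substituting s = 1 gives -18.

-18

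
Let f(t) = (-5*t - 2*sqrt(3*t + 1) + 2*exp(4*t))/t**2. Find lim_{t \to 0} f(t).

Substitution gives 0/0 (the numerator vanishes to order 2).
Expand each term to order t^2: the coefficient of t^2 in -2·√(1 + 3t) is 9/4 and in 2·e^(4t) is 16.
Lower-order terms cancel with the polynomial part, so the numerator is (73/4)·t^2 + o(t^2), and the limit is (73/4)/(1) = 73/4.

73/4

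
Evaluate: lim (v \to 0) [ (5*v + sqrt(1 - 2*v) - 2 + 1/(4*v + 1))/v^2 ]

31/2

Substitution gives 0/0; apply L'Hôpital's rule 2 times.
After differentiating numerator and denominator 2 times the quotient is (32/(4*v + 1)^3 - 1/(1 - 2*v)^(3/2))/(2); at v = 0 this is 31/2.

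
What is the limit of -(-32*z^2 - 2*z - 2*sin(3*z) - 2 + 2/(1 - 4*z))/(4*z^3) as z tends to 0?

-137/4

Substitution gives 0/0 (the numerator vanishes to order 3).
Expand each term to order z^3: the coefficient of z^3 in 2·1/(1 - 4z) is 128 and in -2·sin(3z) is 9.
Lower-order terms cancel with the polynomial part, so the numerator is (137)·z^3 + o(z^3), and the limit is (137)/(-4) = -137/4.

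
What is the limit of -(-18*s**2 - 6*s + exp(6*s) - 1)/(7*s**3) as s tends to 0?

-36/7

Direct substitution gives 0/0.
Apply L'Hôpital: lim (-36*s + 6*e^(6*s) - 6)/(-21*s^2), still 0/0.
Apply L'Hôpital: lim (36*e^(6*s) - 36)/(-42*s), still 0/0.
After 3 applications of L'Hôpital's rule the quotient is (216*e^(6*s))/(-42); substituting s = 0 gives -36/7.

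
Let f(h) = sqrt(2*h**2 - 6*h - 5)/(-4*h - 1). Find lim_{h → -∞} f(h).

For large |h|, √(2*h^2 - 6*h - 5) ≈ √2·|h| and the denominator ≈ -4h.
Since h → −∞, |h| = −h, giving −√2/(-4) = √(2)/4.

√(2)/4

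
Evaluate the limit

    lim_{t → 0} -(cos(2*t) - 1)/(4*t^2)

1/2

Direct substitution gives 0/0.
Apply L'Hôpital: lim (-2*sin(2*t))/(-8*t), still 0/0.
After 2 applications of L'Hôpital's rule the quotient is (-4*cos(2*t))/(-8); substituting t = 0 gives 1/2.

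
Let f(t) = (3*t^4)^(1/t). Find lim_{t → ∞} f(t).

1

Base → ∞ and exponent → 0: an ∞^0 form.
Take logs: (1/t)·ln(3·t^4) = (ln 3 + 4·ln t)/t → 0.
So the limit is e^0 = 1.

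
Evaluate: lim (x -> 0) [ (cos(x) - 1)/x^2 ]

-1/2

Direct substitution gives 0/0.
Apply L'Hôpital: lim (-sin(x))/(2*x), still 0/0.
After 2 applications of L'Hôpital's rule the quotient is (-cos(x))/(2); substituting x = 0 gives -1/2.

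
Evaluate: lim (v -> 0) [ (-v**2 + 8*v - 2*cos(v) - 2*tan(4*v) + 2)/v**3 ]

Substitution gives 0/0; apply L'Hôpital's rule 3 times.
After differentiating numerator and denominator 3 times the quotient is (-2*sin(v) - 768*tan(4*v)^4 - 1024*tan(4*v)^2 - 256)/(6); at v = 0 this is -128/3.

-128/3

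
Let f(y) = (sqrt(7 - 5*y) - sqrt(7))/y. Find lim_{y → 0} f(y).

-5*√(7)/14

Substitution gives 0/0. Multiply numerator and denominator by the conjugate √(7 - 5y) + √7.
The numerator becomes (7 - 5y) − 7 = -5y, so the expression simplifies to -5/(√(7 - 5y) + √7).
Letting y → 0 gives -5/(2√7) = -5*√(7)/14.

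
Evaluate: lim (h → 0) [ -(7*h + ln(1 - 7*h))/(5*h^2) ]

49/10

Direct substitution gives 0/0.
Apply L'Hôpital: lim (7 - 7/(1 - 7*h))/(-10*h), still 0/0.
After 2 applications of L'Hôpital's rule the quotient is (-49/(1 - 7*h)^2)/(-10); substituting h = 0 gives 49/10.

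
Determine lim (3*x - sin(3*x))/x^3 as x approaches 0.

Direct substitution gives 0/0.
Apply L'Hôpital: lim (3 - 3*cos(3*x))/(3*x^2), still 0/0.
Apply L'Hôpital: lim (9*sin(3*x))/(6*x), still 0/0.
After 3 applications of L'Hôpital's rule the quotient is (27*cos(3*x))/(6); substituting x = 0 gives 9/2.

9/2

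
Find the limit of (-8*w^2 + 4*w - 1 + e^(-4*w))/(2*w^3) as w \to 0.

-16/3

Direct substitution gives 0/0.
Apply L'Hôpital: lim (-16*w + 4 - 4*e^(-4*w))/(6*w^2), still 0/0.
Apply L'Hôpital: lim (-16 + 16*e^(-4*w))/(12*w), still 0/0.
After 3 applications of L'Hôpital's rule the quotient is (-64*e^(-4*w))/(12); substituting w = 0 gives -16/3.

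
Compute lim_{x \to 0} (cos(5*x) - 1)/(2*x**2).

-25/4

Direct substitution gives 0/0.
Apply L'Hôpital: lim (-5*sin(5*x))/(4*x), still 0/0.
After 2 applications of L'Hôpital's rule the quotient is (-25*cos(5*x))/(4); substituting x = 0 gives -25/4.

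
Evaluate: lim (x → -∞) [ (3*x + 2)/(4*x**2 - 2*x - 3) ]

0

The denominator has degree 2 and the numerator degree 1. Dividing numerator and denominator by x^2 sends every term to 0 except the leading denominator term, so the limit is 0.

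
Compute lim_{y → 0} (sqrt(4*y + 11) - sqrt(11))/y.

A 0/0 form; rationalise with √(11 + 4y) + √11. This collapses the numerator to 4y, leaving 4/(√(11 + 4y) + √11) → 4/(2√11) = 2*√(11)/11.

2*√(11)/11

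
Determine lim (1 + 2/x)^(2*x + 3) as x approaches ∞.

Write it as [(1 + 2/x)^x]^(2) · (1 + 2/x)^(3). The bracketed term tends to e^(2) and the second factor to 1, so the limit is e^(4).

e^(4)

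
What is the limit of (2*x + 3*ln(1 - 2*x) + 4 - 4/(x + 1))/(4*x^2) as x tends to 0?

Substitution gives 0/0 (the numerator vanishes to order 2).
Expand each term to order x^2: the coefficient of x^2 in -4·1/(1 + x) is -4 and in 3·ln(1 - 2x) is -6.
Lower-order terms cancel with the polynomial part, so the numerator is (-10)·x^2 + o(x^2), and the limit is (-10)/(4) = -5/2.

-5/2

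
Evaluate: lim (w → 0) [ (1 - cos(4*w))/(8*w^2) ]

Substitution gives 0/0.
Use (1 − cos u)/u² → 1/2 with u = 4w: the limit is 4²/(2·8) = 1.

1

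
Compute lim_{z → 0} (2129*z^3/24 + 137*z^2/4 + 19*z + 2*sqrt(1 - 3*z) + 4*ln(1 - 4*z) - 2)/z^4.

-16789/64

Substitution gives 0/0; apply L'Hôpital's rule 4 times.
After differentiating numerator and denominator 4 times the quotient is (-6144/(4*z - 1)^4 - 1215/(8*(1 - 3*z)^(7/2)))/(24); at z = 0 this is -16789/64.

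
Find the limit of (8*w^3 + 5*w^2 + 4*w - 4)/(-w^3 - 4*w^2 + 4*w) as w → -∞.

-8

Numerator and denominator both have degree 3.
Dividing every term by w^3, all lower-order terms vanish and the limit is the ratio of leading coefficients, 8/(-1) = -8.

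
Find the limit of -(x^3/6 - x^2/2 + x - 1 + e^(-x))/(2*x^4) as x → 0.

Direct substitution gives 0/0.
Apply L'Hôpital: lim (x^2/2 - x + 1 - e^(-x))/(-8*x^3), still 0/0.
Apply L'Hôpital: lim (x - 1 + e^(-x))/(-24*x^2), still 0/0.
Apply L'Hôpital: lim (1 - e^(-x))/(-48*x), still 0/0.
After 4 applications of L'Hôpital's rule the quotient is (e^(-x))/(-48); substituting x = 0 gives -1/48.

-1/48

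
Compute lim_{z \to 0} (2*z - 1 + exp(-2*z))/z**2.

2

Direct substitution gives 0/0.
Apply L'Hôpital: lim (2 - 2*e^(-2*z))/(2*z), still 0/0.
After 2 applications of L'Hôpital's rule the quotient is (4*e^(-2*z))/(2); substituting z = 0 gives 2.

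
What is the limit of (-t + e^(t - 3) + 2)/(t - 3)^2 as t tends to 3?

1/2

Direct substitution gives 0/0.
Apply L'Hôpital: lim (e^(t - 3) - 1)/(2*t - 6), still 0/0.
After 2 applications of L'Hôpital's rule the quotient is (e^(t - 3))/(2); substituting t = 3 gives 1/2.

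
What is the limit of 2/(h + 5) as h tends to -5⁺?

As h → -5⁺, (h + 5) → 0⁺, so (h + 5)^1 → 0⁺ and 2/(h + 5)^1 → ∞.

∞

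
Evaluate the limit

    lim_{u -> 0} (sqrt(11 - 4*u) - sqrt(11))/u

A 0/0 form; rationalise with √(11 - 4u) + √11. This collapses the numerator to -4u, leaving -4/(√(11 - 4u) + √11) → -4/(2√11) = -2*√(11)/11.

-2*√(11)/11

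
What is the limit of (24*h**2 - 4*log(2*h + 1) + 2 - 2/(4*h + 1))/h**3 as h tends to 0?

Substitution gives 0/0; apply L'Hôpital's rule 3 times.
After differentiating numerator and denominator 3 times the quotient is (768/(4*h + 1)^4 - 64/(2*h + 1)^3)/(6); at h = 0 this is 352/3.

352/3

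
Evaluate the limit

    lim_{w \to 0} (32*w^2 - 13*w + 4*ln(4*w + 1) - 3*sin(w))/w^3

515/6

Substitution gives 0/0 (the numerator vanishes to order 3).
Expand each term to order w^3: the coefficient of w^3 in -3·sin(w) is 1/2 and in 4·ln(1 + 4w) is 256/3.
Lower-order terms cancel with the polynomial part, so the numerator is (515/6)·w^3 + o(w^3), and the limit is (515/6)/(1) = 515/6.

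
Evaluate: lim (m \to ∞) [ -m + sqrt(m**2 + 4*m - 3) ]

2

This has the form ∞ − ∞. Multiply and divide by the conjugate √(m^2 + 4*m - 3) + m.
That gives (4m - 3) / (√(m^2 + 4*m - 3) + m).
Divide numerator and denominator by m: the limit is 4/(2·1) = 2.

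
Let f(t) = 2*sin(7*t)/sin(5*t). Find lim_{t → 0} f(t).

14/5

Substitution gives 0/0.
Divide numerator and denominator by t: sin(7t)/t → 7 and sin(5t)/t → 5, so the limit is 2·7/5 = 14/5.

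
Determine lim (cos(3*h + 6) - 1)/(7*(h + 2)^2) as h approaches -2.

Direct substitution gives 0/0.
Apply L'Hôpital: lim (-3*sin(3*h + 6))/(14*h + 28), still 0/0.
After 2 applications of L'Hôpital's rule the quotient is (-9*cos(3*h + 6))/(14); substituting h = -2 gives -9/14.

-9/14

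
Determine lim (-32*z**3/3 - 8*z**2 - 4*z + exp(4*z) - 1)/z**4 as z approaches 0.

32/3

Direct substitution gives 0/0.
Apply L'Hôpital: lim (-32*z^2 - 16*z + 4*e^(4*z) - 4)/(4*z^3), still 0/0.
Apply L'Hôpital: lim (-64*z + 16*e^(4*z) - 16)/(12*z^2), still 0/0.
Apply L'Hôpital: lim (64*e^(4*z) - 64)/(24*z), still 0/0.
After 4 applications of L'Hôpital's rule the quotient is (256*e^(4*z))/(24); substituting z = 0 gives 32/3.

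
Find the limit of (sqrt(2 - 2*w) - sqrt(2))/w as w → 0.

Substitution gives 0/0. Multiply numerator and denominator by the conjugate √(2 - 2w) + √2.
The numerator becomes (2 - 2w) − 2 = -2w, so the expression simplifies to -2/(√(2 - 2w) + √2).
Letting w → 0 gives -2/(2√2) = -√(2)/2.

-√(2)/2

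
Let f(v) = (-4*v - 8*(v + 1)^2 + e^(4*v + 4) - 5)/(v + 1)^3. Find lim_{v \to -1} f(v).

32/3

Direct substitution gives 0/0.
Apply L'Hôpital: lim (-16*v + 4*e^(4*v + 4) - 20)/(3*(v + 1)^2), still 0/0.
Apply L'Hôpital: lim (16*e^(4*v + 4) - 16)/(6*v + 6), still 0/0.
After 3 applications of L'Hôpital's rule the quotient is (64*e^(4*v + 4))/(6); substituting v = -1 gives 32/3.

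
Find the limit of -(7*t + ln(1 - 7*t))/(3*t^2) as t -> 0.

49/6

Direct substitution gives 0/0.
Apply L'Hôpital: lim (7 - 7/(1 - 7*t))/(-6*t), still 0/0.
After 2 applications of L'Hôpital's rule the quotient is (-49/(1 - 7*t)^2)/(-6); substituting t = 0 gives 49/6.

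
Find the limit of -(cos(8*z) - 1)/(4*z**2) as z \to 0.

Direct substitution gives 0/0.
Apply L'Hôpital: lim (-8*sin(8*z))/(-8*z), still 0/0.
After 2 applications of L'Hôpital's rule the quotient is (-64*cos(8*z))/(-8); substituting z = 0 gives 8.

8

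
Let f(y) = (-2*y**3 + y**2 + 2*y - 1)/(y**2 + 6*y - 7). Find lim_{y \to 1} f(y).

-1/4

Since y = 1 makes numerator and denominator zero, (y - 1) divides both.
Cancelling it gives (-2*y^2 - y + 1)/(y + 7); now plug in y = 1 to get -1/4.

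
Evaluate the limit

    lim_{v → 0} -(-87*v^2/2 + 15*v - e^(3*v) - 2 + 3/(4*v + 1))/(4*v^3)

Substitution gives 0/0; apply L'Hôpital's rule 3 times.
After differentiating numerator and denominator 3 times the quotient is (-27*e^(3*v) - 1152/(4*v + 1)^4)/(-24); at v = 0 this is 393/8.

393/8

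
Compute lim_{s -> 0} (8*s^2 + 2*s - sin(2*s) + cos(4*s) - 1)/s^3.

Substitution gives 0/0 (the numerator vanishes to order 3).
Expand each term to order s^3: the coefficient of s^3 in −sin(2s) is 4/3 and in cos(4s) is 0.
Lower-order terms cancel with the polynomial part, so the numerator is (4/3)·s^3 + o(s^3), and the limit is (4/3)/(1) = 4/3.

4/3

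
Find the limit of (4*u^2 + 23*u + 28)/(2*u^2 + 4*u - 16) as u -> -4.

At u = -4 both the top and bottom vanish — a removable singularity. Factoring out (u + 4) from each leaves (4*u + 7)/(2*u - 4), which at u = -4 equals 3/4.

3/4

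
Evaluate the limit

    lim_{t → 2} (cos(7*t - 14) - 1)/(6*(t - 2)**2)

-49/12

Direct substitution gives 0/0.
Apply L'Hôpital: lim (-7*sin(7*t - 14))/(12*t - 24), still 0/0.
After 2 applications of L'Hôpital's rule the quotient is (-49*cos(7*t - 14))/(12); substituting t = 2 gives -49/12.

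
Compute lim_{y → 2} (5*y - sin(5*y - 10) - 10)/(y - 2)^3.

Direct substitution gives 0/0.
Apply L'Hôpital: lim (5 - 5*cos(5*y - 10))/(3*(y - 2)^2), still 0/0.
Apply L'Hôpital: lim (25*sin(5*y - 10))/(6*y - 12), still 0/0.
After 3 applications of L'Hôpital's rule the quotient is (125*cos(5*y - 10))/(6); substituting y = 2 gives 125/6.

125/6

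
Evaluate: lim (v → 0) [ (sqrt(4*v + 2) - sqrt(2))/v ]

√(2)

A 0/0 form; rationalise with √(2 + 4v) + √2. This collapses the numerator to 4v, leaving 4/(√(2 + 4v) + √2) → 4/(2√2) = √(2).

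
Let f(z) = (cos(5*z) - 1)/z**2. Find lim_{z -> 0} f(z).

Direct substitution gives 0/0.
Apply L'Hôpital: lim (-5*sin(5*z))/(2*z), still 0/0.
After 2 applications of L'Hôpital's rule the quotient is (-25*cos(5*z))/(2); substituting z = 0 gives -25/2.

-25/2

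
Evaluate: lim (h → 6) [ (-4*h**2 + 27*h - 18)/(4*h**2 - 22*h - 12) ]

-21/26

At h = 6 both the top and bottom vanish — a removable singularity. Factoring out (h - 6) from each leaves (3 - 4*h)/(4*h + 2), which at h = 6 equals -21/26.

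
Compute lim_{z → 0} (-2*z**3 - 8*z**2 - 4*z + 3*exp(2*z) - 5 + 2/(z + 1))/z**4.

4

Substitution gives 0/0; apply L'Hôpital's rule 4 times.
After differentiating numerator and denominator 4 times the quotient is (48*e^(2*z) + 48/(z + 1)^5)/(24); at z = 0 this is 4.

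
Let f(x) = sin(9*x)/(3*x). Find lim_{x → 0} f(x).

3

Substitution gives 0/0.
Write it as (9/3)·sin(9x)/(9x); since sin(u)/u → 1, the limit is 3.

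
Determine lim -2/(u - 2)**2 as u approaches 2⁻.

-∞

As u → 2⁻, (u - 2) → 0⁻, so (u - 2)^2 → 0⁺ and -2/(u - 2)^2 → -∞.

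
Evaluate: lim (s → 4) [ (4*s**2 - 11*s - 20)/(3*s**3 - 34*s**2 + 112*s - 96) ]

-21/16

At s = 4 both the top and bottom vanish — a removable singularity. Factoring out (s - 4) from each leaves (4*s + 5)/(3*s^2 - 22*s + 24), which at s = 4 equals -21/16.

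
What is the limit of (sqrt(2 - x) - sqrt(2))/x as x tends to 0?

Substitution gives 0/0. Multiply numerator and denominator by the conjugate √(2 - x) + √2.
The numerator becomes (2 - x) − 2 = -x, so the expression simplifies to -1/(√(2 - x) + √2).
Letting x → 0 gives -1/(2√2) = -√(2)/4.

-√(2)/4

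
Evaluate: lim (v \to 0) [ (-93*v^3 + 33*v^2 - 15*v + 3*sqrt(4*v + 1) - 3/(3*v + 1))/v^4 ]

Substitution gives 0/0; apply L'Hôpital's rule 4 times.
After differentiating numerator and denominator 4 times the quotient is (-720/(4*v + 1)^(7/2) - 5832/(3*v + 1)^5)/(24); at v = 0 this is -273.

-273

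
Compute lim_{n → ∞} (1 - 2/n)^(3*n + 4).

The base → 1 and the exponent → ∞: a 1^∞ form.
Take logarithms: (3n + 4)·ln(1 - 2/n). Since ln(1+u) ~ u for small u, this behaves like (3n)·(-2/n) → -6.
So the limit is e^(-6).

e^(-6)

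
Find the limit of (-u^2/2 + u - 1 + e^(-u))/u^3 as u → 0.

-1/6

Direct substitution gives 0/0.
Apply L'Hôpital: lim (-u + 1 - e^(-u))/(3*u^2), still 0/0.
Apply L'Hôpital: lim (-1 + e^(-u))/(6*u), still 0/0.
After 3 applications of L'Hôpital's rule the quotient is (-e^(-u))/(6); substituting u = 0 gives -1/6.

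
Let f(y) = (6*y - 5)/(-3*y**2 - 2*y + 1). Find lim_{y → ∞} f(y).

The denominator has degree 2 and the numerator degree 1. Dividing numerator and denominator by y^2 sends every term to 0 except the leading denominator term, so the limit is 0.

0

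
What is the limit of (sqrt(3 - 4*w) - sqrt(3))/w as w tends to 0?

-2*√(3)/3

Substitution gives 0/0. Multiply numerator and denominator by the conjugate √(3 - 4w) + √3.
The numerator becomes (3 - 4w) − 3 = -4w, so the expression simplifies to -4/(√(3 - 4w) + √3).
Letting w → 0 gives -4/(2√3) = -2*√(3)/3.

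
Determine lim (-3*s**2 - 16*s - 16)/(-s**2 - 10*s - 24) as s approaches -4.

Since s = -4 makes numerator and denominator zero, (s + 4) divides both.
Cancelling it gives (-3*s - 4)/(-s - 6); now plug in s = -4 to get -4.

-4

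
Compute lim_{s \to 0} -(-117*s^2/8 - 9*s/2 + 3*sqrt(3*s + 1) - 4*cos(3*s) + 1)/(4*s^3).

Substitution gives 0/0 (the numerator vanishes to order 3).
Expand each term to order s^3: the coefficient of s^3 in 3·√(1 + 3s) is 81/16 and in -4·cos(3s) is 0.
Lower-order terms cancel with the polynomial part, so the numerator is (81/16)·s^3 + o(s^3), and the limit is (81/16)/(-4) = -81/64.

-81/64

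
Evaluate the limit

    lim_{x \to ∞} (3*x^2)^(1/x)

1

Base → ∞ and exponent → 0: an ∞^0 form.
Take logs: (1/x)·ln(3·x^2) = (ln 3 + 2·ln x)/x → 0.
So the limit is e^0 = 1.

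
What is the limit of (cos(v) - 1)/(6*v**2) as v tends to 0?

-1/12

Direct substitution gives 0/0.
Apply L'Hôpital: lim (-sin(v))/(12*v), still 0/0.
After 2 applications of L'Hôpital's rule the quotient is (-cos(v))/(12); substituting v = 0 gives -1/12.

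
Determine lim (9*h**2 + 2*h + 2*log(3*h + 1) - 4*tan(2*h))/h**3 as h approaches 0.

Substitution gives 0/0; apply L'Hôpital's rule 3 times.
After differentiating numerator and denominator 3 times the quotient is (-128*tan(2*h)^2/cos(2*h)^2 - 64/cos(2*h)^4 + 108/(3*h + 1)^3)/(6); at h = 0 this is 22/3.

22/3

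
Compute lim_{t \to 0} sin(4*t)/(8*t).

Substitution gives 0/0.
Write it as (4/8)·sin(4t)/(4t); since sin(u)/u → 1, the limit is 1/2.

1/2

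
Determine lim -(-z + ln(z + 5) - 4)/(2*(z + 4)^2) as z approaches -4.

1/4

Direct substitution gives 0/0.
Apply L'Hôpital: lim (-1 + 1/(z + 5))/(-4*z - 16), still 0/0.
After 2 applications of L'Hôpital's rule the quotient is (-1/(z + 5)^2)/(-4); substituting z = -4 gives 1/4.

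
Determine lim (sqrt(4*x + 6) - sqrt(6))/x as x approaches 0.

√(6)/3

Substitution gives 0/0. Multiply numerator and denominator by the conjugate √(6 + 4x) + √6.
The numerator becomes (6 + 4x) − 6 = 4x, so the expression simplifies to 4/(√(6 + 4x) + √6).
Letting x → 0 gives 4/(2√6) = √(6)/3.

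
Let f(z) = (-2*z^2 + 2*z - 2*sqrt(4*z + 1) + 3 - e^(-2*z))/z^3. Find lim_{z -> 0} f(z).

Substitution gives 0/0; apply L'Hôpital's rule 3 times.
After differentiating numerator and denominator 3 times the quotient is (8*e^(-2*z) - 48/(4*z + 1)^(5/2))/(6); at z = 0 this is -20/3.

-20/3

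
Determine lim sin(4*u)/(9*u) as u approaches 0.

Substitution gives 0/0.
Write it as (4/9)·sin(4u)/(4u); since sin(θ)/θ → 1, the limit is 4/9.

4/9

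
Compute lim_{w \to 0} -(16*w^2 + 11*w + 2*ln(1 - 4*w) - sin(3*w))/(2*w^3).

229/12

Substitution gives 0/0 (the numerator vanishes to order 3).
Expand each term to order w^3: the coefficient of w^3 in −sin(3w) is 9/2 and in 2·ln(1 - 4w) is -128/3.
Lower-order terms cancel with the polynomial part, so the numerator is (-229/6)·w^3 + o(w^3), and the limit is (-229/6)/(-2) = 229/12.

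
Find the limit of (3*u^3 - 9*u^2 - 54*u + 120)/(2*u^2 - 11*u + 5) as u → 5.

9

Direct substitution gives 0/0, so factor. Both numerator and denominator have (u - 5) as a factor.
After cancelling, the expression reduces to (3*u^2 + 6*u - 24)/(2*u - 1).
Substituting u = 5 gives 9.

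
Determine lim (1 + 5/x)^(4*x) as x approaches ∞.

e^(20)

Let L be the limit and take ln: ln L = lim (4x)·ln(1 + 5/x) = lim (4x)·(5/x + O(1/x²)) = 20.
Hence L = e^(20).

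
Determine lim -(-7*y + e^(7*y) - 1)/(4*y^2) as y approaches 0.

Direct substitution gives 0/0.
Apply L'Hôpital: lim (7*e^(7*y) - 7)/(-8*y), still 0/0.
After 2 applications of L'Hôpital's rule the quotient is (49*e^(7*y))/(-8); substituting y = 0 gives -49/8.

-49/8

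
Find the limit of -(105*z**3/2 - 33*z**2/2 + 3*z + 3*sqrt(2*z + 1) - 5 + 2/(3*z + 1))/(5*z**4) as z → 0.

-1281/40

Substitution gives 0/0; apply L'Hôpital's rule 4 times.
After differentiating numerator and denominator 4 times the quotient is (3888/(3*z + 1)^5 - 45/(2*z + 1)^(7/2))/(-120); at z = 0 this is -1281/40.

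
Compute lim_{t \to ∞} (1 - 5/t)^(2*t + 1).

e^(-10)

The base → 1 and the exponent → ∞: a 1^∞ form.
Take logarithms: (2t + 1)·ln(1 - 5/t). Since ln(1+u) ~ u for small u, this behaves like (2t)·(-5/t) → -10.
So the limit is e^(-10).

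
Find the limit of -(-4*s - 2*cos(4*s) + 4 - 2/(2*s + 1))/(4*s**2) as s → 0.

-2

Substitution gives 0/0; apply L'Hôpital's rule 2 times.
After differentiating numerator and denominator 2 times the quotient is (32*cos(4*s) - 16/(2*s + 1)^3)/(-8); at s = 0 this is -2.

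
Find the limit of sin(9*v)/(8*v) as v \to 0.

9/8

Substitution gives 0/0.
Write it as (9/8)·sin(9v)/(9v); since sin(u)/u → 1, the limit is 9/8.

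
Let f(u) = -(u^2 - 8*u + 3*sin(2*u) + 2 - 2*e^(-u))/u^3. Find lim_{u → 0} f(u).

11/3

Substitution gives 0/0 (the numerator vanishes to order 3).
Expand each term to order u^3: the coefficient of u^3 in 3·sin(2u) is -4 and in -2·e^(-u) is 1/3.
Lower-order terms cancel with the polynomial part, so the numerator is (-11/3)·u^3 + o(u^3), and the limit is (-11/3)/(-1) = 11/3.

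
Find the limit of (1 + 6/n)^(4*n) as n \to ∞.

e^(24)

The base → 1 and the exponent → ∞: a 1^∞ form.
Take logarithms: (4n)·ln(1 + 6/n). Since ln(1+u) ~ u for small u, this behaves like (4n)·(6/n) → 24.
So the limit is e^(24).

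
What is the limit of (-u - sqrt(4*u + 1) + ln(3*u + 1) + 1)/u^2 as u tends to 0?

-5/2

Substitution gives 0/0; apply L'Hôpital's rule 2 times.
After differentiating numerator and denominator 2 times the quotient is (4/(4*u + 1)^(3/2) - 9/(3*u + 1)^2)/(2); at u = 0 this is -5/2.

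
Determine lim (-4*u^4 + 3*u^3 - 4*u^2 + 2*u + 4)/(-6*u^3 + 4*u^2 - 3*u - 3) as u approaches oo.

The numerator has higher degree (4 > 3); the quotient behaves like (-4/(-6))·u^1 for large |u|.
As u → +∞ this diverges to ∞.

∞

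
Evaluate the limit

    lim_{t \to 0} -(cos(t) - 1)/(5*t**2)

1/10

Direct substitution gives 0/0.
Apply L'Hôpital: lim (-sin(t))/(-10*t), still 0/0.
After 2 applications of L'Hôpital's rule the quotient is (-cos(t))/(-10); substituting t = 0 gives 1/10.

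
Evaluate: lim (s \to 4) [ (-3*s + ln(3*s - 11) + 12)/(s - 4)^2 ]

Direct substitution gives 0/0.
Apply L'Hôpital: lim (-3 + 3/(3*s - 11))/(2*s - 8), still 0/0.
After 2 applications of L'Hôpital's rule the quotient is (-9/(3*s - 11)^2)/(2); substituting s = 4 gives -9/2.

-9/2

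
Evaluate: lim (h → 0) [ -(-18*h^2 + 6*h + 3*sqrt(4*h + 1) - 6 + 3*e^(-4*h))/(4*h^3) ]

Substitution gives 0/0 (the numerator vanishes to order 3).
Expand each term to order h^3: the coefficient of h^3 in 3·√(1 + 4h) is 12 and in 3·e^(-4h) is -32.
Lower-order terms cancel with the polynomial part, so the numerator is (-20)·h^3 + o(h^3), and the limit is (-20)/(-4) = 5.

5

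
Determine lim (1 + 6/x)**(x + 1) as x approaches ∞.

The base → 1 and the exponent → ∞: a 1^∞ form.
Take logarithms: (x + 1)·ln(1 + 6/x). Since ln(1+u) ~ u for small u, this behaves like (x)·(6/x) → 6.
So the limit is e^(6).

e^(6)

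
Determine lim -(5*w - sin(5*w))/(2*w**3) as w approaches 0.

-125/12

Direct substitution gives 0/0.
Apply L'Hôpital: lim (5 - 5*cos(5*w))/(-6*w^2), still 0/0.
Apply L'Hôpital: lim (25*sin(5*w))/(-12*w), still 0/0.
After 3 applications of L'Hôpital's rule the quotient is (125*cos(5*w))/(-12); substituting w = 0 gives -125/12.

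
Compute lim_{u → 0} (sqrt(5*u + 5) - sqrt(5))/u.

√(5)/2

Substitution gives 0/0. Multiply numerator and denominator by the conjugate √(5 + 5u) + √5.
The numerator becomes (5 + 5u) − 5 = 5u, so the expression simplifies to 5/(√(5 + 5u) + √5).
Letting u → 0 gives 5/(2√5) = √(5)/2.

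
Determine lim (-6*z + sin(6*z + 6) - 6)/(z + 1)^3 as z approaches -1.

-36

Direct substitution gives 0/0.
Apply L'Hôpital: lim (6*cos(6*z + 6) - 6)/(3*(z + 1)^2), still 0/0.
Apply L'Hôpital: lim (-36*sin(6*z + 6))/(6*z + 6), still 0/0.
After 3 applications of L'Hôpital's rule the quotient is (-216*cos(6*z + 6))/(6); substituting z = -1 gives -36.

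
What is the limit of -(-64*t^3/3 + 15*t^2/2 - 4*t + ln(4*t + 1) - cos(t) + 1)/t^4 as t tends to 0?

1537/24

Substitution gives 0/0; apply L'Hôpital's rule 4 times.
After differentiating numerator and denominator 4 times the quotient is (-cos(t) - 1536/(4*t + 1)^4)/(-24); at t = 0 this is 1537/24.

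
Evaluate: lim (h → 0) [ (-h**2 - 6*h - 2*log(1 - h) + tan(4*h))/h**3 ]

Substitution gives 0/0 (the numerator vanishes to order 3).
Expand each term to order h^3: the coefficient of h^3 in tan(4h) is 64/3 and in -2·ln(1 - h) is 2/3.
Lower-order terms cancel with the polynomial part, so the numerator is (22)·h^3 + o(h^3), and the limit is (22)/(1) = 22.

22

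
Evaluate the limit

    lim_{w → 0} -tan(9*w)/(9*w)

Substitution gives 0/0.
Since tan(u)/u → 1 as u → 0, tan(9w)/(9w) → 1 and the limit is 9/(-9) = -1.

-1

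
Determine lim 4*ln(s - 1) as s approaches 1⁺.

As s → 1⁺, s - 1 → 0⁺ and ln(s - 1) → −∞.
Multiplying by 4 gives -∞.

-∞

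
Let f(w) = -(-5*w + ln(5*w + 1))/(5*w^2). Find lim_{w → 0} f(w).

Direct substitution gives 0/0.
Apply L'Hôpital: lim (-5 + 5/(5*w + 1))/(-10*w), still 0/0.
After 2 applications of L'Hôpital's rule the quotient is (-25/(5*w + 1)^2)/(-10); substituting w = 0 gives 5/2.

5/2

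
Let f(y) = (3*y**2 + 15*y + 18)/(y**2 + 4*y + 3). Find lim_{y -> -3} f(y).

Direct substitution gives 0/0, so factor. Both numerator and denominator have (y + 3) as a factor.
After cancelling, the expression reduces to (3*y + 6)/(y + 1).
Substituting y = -3 gives 3/2.

3/2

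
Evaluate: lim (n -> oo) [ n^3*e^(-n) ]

Write as n^3/e^{1n}, an ∞/∞ form.
Exponential growth dominates any polynomial, so repeated L'Hôpital (or the standard result) gives 0.

0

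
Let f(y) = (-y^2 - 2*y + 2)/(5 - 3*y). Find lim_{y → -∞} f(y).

-∞

The numerator has higher degree (2 > 1); the quotient behaves like (-1/(-3))·y^1 for large |y|.
As y → −∞ this diverges to -∞.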